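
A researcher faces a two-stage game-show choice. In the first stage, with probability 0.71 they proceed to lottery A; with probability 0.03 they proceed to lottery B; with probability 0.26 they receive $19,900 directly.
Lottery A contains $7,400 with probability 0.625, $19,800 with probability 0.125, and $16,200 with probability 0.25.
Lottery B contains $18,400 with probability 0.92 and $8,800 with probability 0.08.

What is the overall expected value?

EV(A) = 0.625 × 7400 + 0.125 × 19800 + 0.25 × 16200 = 4625 + 2475 + 4050 = 11150
EV(B) = 0.92 × 18400 + 0.08 × 8800 = 16928 + 704 = 17632
Branch C: 19900 (certain)
Overall = 0.71 × 11150 + 0.03 × 17632 + 0.26 × 19900 = 7916.5 + 528.96 + 5174 = 13619.46

$13,619.46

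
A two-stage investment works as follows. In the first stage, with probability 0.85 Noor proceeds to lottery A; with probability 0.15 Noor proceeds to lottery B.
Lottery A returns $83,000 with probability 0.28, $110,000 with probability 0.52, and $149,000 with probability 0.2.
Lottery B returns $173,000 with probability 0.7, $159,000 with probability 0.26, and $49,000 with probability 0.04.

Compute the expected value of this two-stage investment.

EV(A) = 0.28 × 83000 + 0.52 × 110000 + 0.2 × 149000 = 23240 + 57200 + 29800 = 110240
EV(B) = 0.7 × 173000 + 0.26 × 159000 + 0.04 × 49000 = 121100 + 41340 + 1960 = 164400
Overall = 0.85 × 110240 + 0.15 × 164400 = 93704 + 24660 = 118364

$118,364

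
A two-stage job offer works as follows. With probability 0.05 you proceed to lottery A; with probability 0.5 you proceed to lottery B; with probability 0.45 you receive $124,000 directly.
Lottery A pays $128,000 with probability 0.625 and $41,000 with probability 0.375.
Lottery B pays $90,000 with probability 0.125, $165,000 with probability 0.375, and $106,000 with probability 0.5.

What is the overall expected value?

EV(A) = 0.625 × 128000 + 0.375 × 41000 = 80000 + 15375 = 95375
EV(B) = 0.125 × 90000 + 0.375 × 165000 + 0.5 × 106000 = 11250 + 61875 + 53000 = 126125
Branch C: 124000 (certain)
Overall = 0.05 × 95375 + 0.5 × 126125 + 0.45 × 124000 = 4768.75 + 63062.5 + 55800 = 123631.25

$123,631.25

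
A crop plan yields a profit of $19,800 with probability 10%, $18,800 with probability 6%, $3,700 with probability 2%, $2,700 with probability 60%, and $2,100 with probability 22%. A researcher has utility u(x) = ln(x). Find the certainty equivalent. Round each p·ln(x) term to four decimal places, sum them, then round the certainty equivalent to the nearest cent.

E[u] = 0.1·ln(19800) + 0.06·ln(18800) + 0.02·ln(3700) + 0.6·ln(2700) + 0.22·ln(2100) = 0.9893 + 0.5905 + 0.1643 + 4.7406 + 1.6829 = 8.1676
CE = e^8.1676 ≈ 3524.87

$3,524.87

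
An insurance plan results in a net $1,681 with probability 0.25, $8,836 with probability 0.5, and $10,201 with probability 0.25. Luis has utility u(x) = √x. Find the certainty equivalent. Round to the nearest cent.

E[u] = 0.25·√1681 + 0.5·√8836 + 0.25·√10201 = 0.25·41 + 0.5·94 + 0.25·101 = 82.5
CE = (82.5)² = 6806.25

$6,806.25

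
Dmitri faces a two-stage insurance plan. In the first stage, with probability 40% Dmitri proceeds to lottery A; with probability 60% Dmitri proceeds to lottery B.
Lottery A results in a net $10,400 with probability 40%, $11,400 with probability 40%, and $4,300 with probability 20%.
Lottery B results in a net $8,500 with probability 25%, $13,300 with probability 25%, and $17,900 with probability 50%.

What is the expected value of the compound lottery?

$12,472

EV(A) = 0.4 × 10400 + 0.4 × 11400 + 0.2 × 4300 = 4160 + 4560 + 860 = 9580
EV(B) = 0.25 × 8500 + 0.25 × 13300 + 0.5 × 17900 = 2125 + 3325 + 8950 = 14400
Overall = 0.4 × 9580 + 0.6 × 14400 = 3832 + 8640 = 12472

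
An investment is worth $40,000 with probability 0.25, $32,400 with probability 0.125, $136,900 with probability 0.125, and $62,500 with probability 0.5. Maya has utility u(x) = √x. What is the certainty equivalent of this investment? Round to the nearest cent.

E[u] = 0.25·√40000 + 0.125·√32400 + 0.125·√136900 + 0.5·√62500 = 0.25·200 + 0.125·180 + 0.125·370 + 0.5·250 = 243.75
CE = (243.75)² = 59414.0625

$59,414.06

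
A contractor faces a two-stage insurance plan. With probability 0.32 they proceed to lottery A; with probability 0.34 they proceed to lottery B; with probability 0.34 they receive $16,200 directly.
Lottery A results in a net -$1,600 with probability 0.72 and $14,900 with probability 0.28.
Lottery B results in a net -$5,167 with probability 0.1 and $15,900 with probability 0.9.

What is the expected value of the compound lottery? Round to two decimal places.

$11,164.12

EV(A) = 0.72 × (-1600) + 0.28 × 14900 = -1152 + 4172 = 3020
EV(B) = 0.1 × (-5167) + 0.9 × 15900 = -516.7 + 14310 = 13793.3
Branch C: 16200 (certain)
Overall = 0.32 × 3020 + 0.34 × 13793.3 + 0.34 × 16200 = 966.4 + 4689.722 + 5508 = 11164.122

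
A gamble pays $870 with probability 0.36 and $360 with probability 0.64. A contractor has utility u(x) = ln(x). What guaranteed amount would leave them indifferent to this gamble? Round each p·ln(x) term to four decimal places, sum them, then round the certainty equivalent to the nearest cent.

$494.63

E[u] = 0.36·ln(870) + 0.64·ln(360) = 2.4367 + 3.7671 = 6.2038
CE = e^6.2038 ≈ 494.63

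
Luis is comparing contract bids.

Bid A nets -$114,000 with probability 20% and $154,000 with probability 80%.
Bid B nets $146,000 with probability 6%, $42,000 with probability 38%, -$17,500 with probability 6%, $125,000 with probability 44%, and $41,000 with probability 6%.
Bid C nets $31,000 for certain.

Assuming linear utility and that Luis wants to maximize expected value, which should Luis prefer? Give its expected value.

Bid A = 0.2 × (-114000) + 0.8 × 154000 = -22800 + 123200 = 100400
Bid B = 0.06 × 146000 + 0.38 × 42000 + 0.06 × (-17500) + 0.44 × 125000 + 0.06 × 41000 = 8760 + 15960 − 1050 + 55000 + 2460 = 81130
Bid C: 31000 (certain)

Bid A ($100,400)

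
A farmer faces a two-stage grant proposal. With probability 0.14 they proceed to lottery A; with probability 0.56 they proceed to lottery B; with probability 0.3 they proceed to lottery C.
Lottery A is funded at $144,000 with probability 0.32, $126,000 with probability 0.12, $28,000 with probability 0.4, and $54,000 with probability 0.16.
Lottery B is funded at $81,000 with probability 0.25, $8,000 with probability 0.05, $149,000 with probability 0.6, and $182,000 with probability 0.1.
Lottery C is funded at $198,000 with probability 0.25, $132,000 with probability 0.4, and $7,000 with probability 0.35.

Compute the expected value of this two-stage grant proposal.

$114,590.60

EV(A) = 0.32 × 144000 + 0.12 × 126000 + 0.4 × 28000 + 0.16 × 54000 = 46080 + 15120 + 11200 + 8640 = 81040
EV(B) = 0.25 × 81000 + 0.05 × 8000 + 0.6 × 149000 + 0.1 × 182000 = 20250 + 400 + 89400 + 18200 = 128250
EV(C) = 0.25 × 198000 + 0.4 × 132000 + 0.35 × 7000 = 49500 + 52800 + 2450 = 104750
Overall = 0.14 × 81040 + 0.56 × 128250 + 0.3 × 104750 = 11345.6 + 71820 + 31425 = 114590.6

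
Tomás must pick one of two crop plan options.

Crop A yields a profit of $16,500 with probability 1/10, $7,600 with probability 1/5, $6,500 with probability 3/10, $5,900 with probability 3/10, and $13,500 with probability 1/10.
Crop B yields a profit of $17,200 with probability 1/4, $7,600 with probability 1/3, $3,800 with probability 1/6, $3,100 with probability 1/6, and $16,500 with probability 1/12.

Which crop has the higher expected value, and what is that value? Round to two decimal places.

Crop A = 1/10 × 16500 + 1/5 × 7600 + 3/10 × 6500 + 3/10 × 5900 + 1/10 × 13500 = 1650 + 1520 + 1950 + 1770 + 1350 = 8240
Crop B = 1/4 × 17200 + 1/3 × 7600 + 1/6 × 3800 + 1/6 × 3100 + 1/12 × 16500 = 4300 + 2533.3333 + 633.3333 + 516.6667 + 1375 = 9358.3333

Crop B ($9,358.33)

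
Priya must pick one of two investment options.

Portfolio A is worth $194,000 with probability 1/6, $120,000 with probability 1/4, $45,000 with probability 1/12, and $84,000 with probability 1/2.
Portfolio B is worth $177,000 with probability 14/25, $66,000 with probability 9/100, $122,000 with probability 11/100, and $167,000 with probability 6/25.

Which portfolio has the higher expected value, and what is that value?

Portfolio A = 1/6 × 194000 + 1/4 × 120000 + 1/12 × 45000 + 1/2 × 84000 = 32333.3333 + 30000 + 3750 + 42000 = 108083.3333
Portfolio B = 14/25 × 177000 + 9/100 × 66000 + 11/100 × 122000 + 6/25 × 167000 = 99120 + 5940 + 13420 + 40080 = 158560

Portfolio B ($158,560)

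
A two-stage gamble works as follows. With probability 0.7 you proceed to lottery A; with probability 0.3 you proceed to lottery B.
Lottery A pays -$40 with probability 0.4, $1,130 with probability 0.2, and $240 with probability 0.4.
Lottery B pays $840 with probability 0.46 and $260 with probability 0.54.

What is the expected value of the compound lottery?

EV(A) = 0.4 × (-40) + 0.2 × 1130 + 0.4 × 240 = -16 + 226 + 96 = 306
EV(B) = 0.46 × 840 + 0.54 × 260 = 386.4 + 140.4 = 526.8
Overall = 0.7 × 306 + 0.3 × 526.8 = 214.2 + 158.04 = 372.24

$372.24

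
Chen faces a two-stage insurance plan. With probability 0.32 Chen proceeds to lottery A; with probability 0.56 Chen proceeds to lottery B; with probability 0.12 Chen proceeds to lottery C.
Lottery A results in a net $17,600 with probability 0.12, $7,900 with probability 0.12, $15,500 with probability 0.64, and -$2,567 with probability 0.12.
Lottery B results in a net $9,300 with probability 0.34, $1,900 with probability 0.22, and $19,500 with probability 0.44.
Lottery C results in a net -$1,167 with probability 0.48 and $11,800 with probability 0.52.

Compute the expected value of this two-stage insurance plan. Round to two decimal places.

EV(A) = 0.12 × 17600 + 0.12 × 7900 + 0.64 × 15500 + 0.12 × (-2567) = 2112 + 948 + 9920 − 308.04 = 12671.96
EV(B) = 0.34 × 9300 + 0.22 × 1900 + 0.44 × 19500 = 3162 + 418 + 8580 = 12160
EV(C) = 0.48 × (-1167) + 0.52 × 11800 = -560.16 + 6136 = 5575.84
Overall = 0.32 × 12671.96 + 0.56 × 12160 + 0.12 × 5575.84 = 4055.0272 + 6809.6 + 669.1008 = 11533.728

$11,533.73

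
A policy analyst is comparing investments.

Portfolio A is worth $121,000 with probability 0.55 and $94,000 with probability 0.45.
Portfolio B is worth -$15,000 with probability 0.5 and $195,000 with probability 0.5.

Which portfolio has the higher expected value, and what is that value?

Portfolio A ($108,850)

Portfolio A = 0.55 × 121000 + 0.45 × 94000 = 66550 + 42300 = 108850
Portfolio B = 0.5 × (-15000) + 0.5 × 195000 = -7500 + 97500 = 90000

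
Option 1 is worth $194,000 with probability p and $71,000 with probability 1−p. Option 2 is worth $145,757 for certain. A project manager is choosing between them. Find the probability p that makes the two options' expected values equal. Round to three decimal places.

p = 0.608

p·194000 + (1−p)·71000 = 145757
123000p + 71000 = 145757
p = (145757 − 71000) / 123000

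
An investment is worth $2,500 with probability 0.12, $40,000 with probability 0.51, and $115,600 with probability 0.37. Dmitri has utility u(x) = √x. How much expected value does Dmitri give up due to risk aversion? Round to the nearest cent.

$8,809.56

E[u] = 0.12·√2500 + 0.51·√40000 + 0.37·√115600 = 0.12·50 + 0.51·200 + 0.37·340 = 233.8
CE = (233.8)² = 54662.44
Risk premium = EV − CE = 63472 − 54662.44 = 8809.56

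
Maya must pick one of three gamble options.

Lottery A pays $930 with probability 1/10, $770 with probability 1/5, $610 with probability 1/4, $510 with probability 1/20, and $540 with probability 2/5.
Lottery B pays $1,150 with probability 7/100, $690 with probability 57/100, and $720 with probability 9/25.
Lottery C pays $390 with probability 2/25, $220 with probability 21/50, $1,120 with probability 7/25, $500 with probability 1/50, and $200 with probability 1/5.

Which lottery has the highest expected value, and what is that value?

Lottery A = 1/10 × 930 + 1/5 × 770 + 1/4 × 610 + 1/20 × 510 + 2/5 × 540 = 93 + 154 + 152.5 + 25.5 + 216 = 641
Lottery B = 7/100 × 1150 + 57/100 × 690 + 9/25 × 720 = 80.5 + 393.3 + 259.2 = 733
Lottery C = 2/25 × 390 + 21/50 × 220 + 7/25 × 1120 + 1/50 × 500 + 1/5 × 200 = 31.2 + 92.4 + 313.6 + 10 + 40 = 487.2

Lottery B ($733)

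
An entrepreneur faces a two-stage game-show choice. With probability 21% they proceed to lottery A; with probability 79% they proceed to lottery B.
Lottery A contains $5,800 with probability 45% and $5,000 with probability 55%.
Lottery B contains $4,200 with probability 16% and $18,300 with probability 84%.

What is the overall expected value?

$13,800.36

EV(A) = 0.45 × 5800 + 0.55 × 5000 = 2610 + 2750 = 5360
EV(B) = 0.16 × 4200 + 0.84 × 18300 = 672 + 15372 = 16044
Overall = 0.21 × 5360 + 0.79 × 16044 = 1125.6 + 12674.76 = 13800.36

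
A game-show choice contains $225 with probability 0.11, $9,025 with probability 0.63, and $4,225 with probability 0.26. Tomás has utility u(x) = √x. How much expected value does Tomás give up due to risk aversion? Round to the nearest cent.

$662.44

E[u] = 0.11·√225 + 0.63·√9025 + 0.26·√4225 = 0.11·15 + 0.63·95 + 0.26·65 = 78.4
CE = (78.4)² = 6146.56
Risk premium = EV − CE = 6809 − 6146.56 = 662.44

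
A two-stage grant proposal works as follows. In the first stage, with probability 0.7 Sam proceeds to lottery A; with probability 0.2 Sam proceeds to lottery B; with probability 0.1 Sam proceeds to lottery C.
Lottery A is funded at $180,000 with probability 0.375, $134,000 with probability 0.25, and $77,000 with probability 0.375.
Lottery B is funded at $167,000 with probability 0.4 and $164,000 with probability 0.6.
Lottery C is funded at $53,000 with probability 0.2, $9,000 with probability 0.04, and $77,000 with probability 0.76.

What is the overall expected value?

$130,900.50

EV(A) = 0.375 × 180000 + 0.25 × 134000 + 0.375 × 77000 = 67500 + 33500 + 28875 = 129875
EV(B) = 0.4 × 167000 + 0.6 × 164000 = 66800 + 98400 = 165200
EV(C) = 0.2 × 53000 + 0.04 × 9000 + 0.76 × 77000 = 10600 + 360 + 58520 = 69480
Overall = 0.7 × 129875 + 0.2 × 165200 + 0.1 × 69480 = 90912.5 + 33040 + 6948 = 130900.5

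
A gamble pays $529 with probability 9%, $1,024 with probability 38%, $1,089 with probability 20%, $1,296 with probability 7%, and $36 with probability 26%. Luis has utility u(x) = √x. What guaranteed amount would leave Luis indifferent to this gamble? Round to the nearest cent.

$620.51

E[u] = 0.09·√529 + 0.38·√1024 + 0.2·√1089 + 0.07·√1296 + 0.26·√36 = 0.09·23 + 0.38·32 + 0.2·33 + 0.07·36 + 0.26·6 = 24.91
CE = (24.91)² = 620.5081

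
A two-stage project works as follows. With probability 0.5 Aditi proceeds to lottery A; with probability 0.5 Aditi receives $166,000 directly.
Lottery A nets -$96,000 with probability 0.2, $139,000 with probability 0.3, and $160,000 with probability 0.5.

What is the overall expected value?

$134,250

EV(A) = 0.2 × (-96000) + 0.3 × 139000 + 0.5 × 160000 = -19200 + 41700 + 80000 = 102500
Branch B: 166000 (certain)
Overall = 0.5 × 102500 + 0.5 × 166000 = 51250 + 83000 = 134250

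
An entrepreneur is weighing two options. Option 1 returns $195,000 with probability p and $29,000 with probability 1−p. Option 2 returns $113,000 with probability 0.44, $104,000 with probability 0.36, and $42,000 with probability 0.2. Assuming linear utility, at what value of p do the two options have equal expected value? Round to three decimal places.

p = 0.401

EV(Option 2) = 0.44 × 113000 + 0.36 × 104000 + 0.2 × 42000 = 49720 + 37440 + 8400 = 95560
p·195000 + (1−p)·29000 = 95560
166000p + 29000 = 95560
p = (95560 − 29000) / 166000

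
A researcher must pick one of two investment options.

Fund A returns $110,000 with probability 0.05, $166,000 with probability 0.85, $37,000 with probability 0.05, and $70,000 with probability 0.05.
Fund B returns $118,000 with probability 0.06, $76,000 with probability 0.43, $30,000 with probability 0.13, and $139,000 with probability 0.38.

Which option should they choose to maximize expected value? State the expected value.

Fund A ($151,950)

Fund A = 0.05 × 110000 + 0.85 × 166000 + 0.05 × 37000 + 0.05 × 70000 = 5500 + 141100 + 1850 + 3500 = 151950
Fund B = 0.06 × 118000 + 0.43 × 76000 + 0.13 × 30000 + 0.38 × 139000 = 7080 + 32680 + 3900 + 52820 = 96480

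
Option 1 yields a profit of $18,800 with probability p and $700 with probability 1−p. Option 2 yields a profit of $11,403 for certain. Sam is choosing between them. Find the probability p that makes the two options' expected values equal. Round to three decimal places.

p = 0.591

p·18800 + (1−p)·700 = 11403
18100p + 700 = 11403
p = (11403 − 700) / 18100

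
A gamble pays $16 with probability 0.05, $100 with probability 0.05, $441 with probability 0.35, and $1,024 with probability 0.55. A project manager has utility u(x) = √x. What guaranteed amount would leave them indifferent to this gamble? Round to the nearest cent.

E[u] = 0.05·√16 + 0.05·√100 + 0.35·√441 + 0.55·√1024 = 0.05·4 + 0.05·10 + 0.35·21 + 0.55·32 = 25.65
CE = (25.65)² = 657.9225

$657.92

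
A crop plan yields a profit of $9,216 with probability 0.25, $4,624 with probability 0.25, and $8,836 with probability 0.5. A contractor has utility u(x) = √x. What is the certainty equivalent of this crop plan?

E[u] = 0.25·√9216 + 0.25·√4624 + 0.5·√8836 = 0.25·96 + 0.25·68 + 0.5·94 = 88
CE = (88)² = 7744

$7,744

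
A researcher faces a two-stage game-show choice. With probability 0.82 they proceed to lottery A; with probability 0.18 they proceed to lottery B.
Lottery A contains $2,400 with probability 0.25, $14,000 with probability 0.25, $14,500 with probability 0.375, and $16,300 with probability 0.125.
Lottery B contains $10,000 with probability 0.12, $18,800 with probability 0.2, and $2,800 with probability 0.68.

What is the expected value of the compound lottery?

$10,727.02

EV(A) = 0.25 × 2400 + 0.25 × 14000 + 0.375 × 14500 + 0.125 × 16300 = 600 + 3500 + 5437.5 + 2037.5 = 11575
EV(B) = 0.12 × 10000 + 0.2 × 18800 + 0.68 × 2800 = 1200 + 3760 + 1904 = 6864
Overall = 0.82 × 11575 + 0.18 × 6864 = 9491.5 + 1235.52 = 10727.02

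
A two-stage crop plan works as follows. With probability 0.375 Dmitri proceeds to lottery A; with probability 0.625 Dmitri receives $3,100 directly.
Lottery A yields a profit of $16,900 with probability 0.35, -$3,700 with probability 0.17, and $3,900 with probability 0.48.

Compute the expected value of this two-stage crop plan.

EV(A) = 0.35 × 16900 + 0.17 × (-3700) + 0.48 × 3900 = 5915 − 629 + 1872 = 7158
Branch B: 3100 (certain)
Overall = 0.375 × 7158 + 0.625 × 3100 = 2684.25 + 1937.5 = 4621.75

$4,621.75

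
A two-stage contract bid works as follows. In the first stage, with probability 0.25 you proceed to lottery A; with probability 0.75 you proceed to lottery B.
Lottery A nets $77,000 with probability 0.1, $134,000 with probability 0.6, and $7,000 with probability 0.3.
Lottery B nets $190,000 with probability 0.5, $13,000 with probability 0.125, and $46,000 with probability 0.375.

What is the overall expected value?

$107,956.25

EV(A) = 0.1 × 77000 + 0.6 × 134000 + 0.3 × 7000 = 7700 + 80400 + 2100 = 90200
EV(B) = 0.5 × 190000 + 0.125 × 13000 + 0.375 × 46000 = 95000 + 1625 + 17250 = 113875
Overall = 0.25 × 90200 + 0.75 × 113875 = 22550 + 85406.25 = 107956.25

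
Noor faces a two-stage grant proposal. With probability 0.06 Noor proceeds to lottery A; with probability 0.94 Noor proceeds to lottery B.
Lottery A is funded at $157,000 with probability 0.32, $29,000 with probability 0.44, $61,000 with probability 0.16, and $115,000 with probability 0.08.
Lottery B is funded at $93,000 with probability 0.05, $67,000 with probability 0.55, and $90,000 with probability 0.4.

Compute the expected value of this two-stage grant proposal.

EV(A) = 0.32 × 157000 + 0.44 × 29000 + 0.16 × 61000 + 0.08 × 115000 = 50240 + 12760 + 9760 + 9200 = 81960
EV(B) = 0.05 × 93000 + 0.55 × 67000 + 0.4 × 90000 = 4650 + 36850 + 36000 = 77500
Overall = 0.06 × 81960 + 0.94 × 77500 = 4917.6 + 72850 = 77767.6

$77,767.60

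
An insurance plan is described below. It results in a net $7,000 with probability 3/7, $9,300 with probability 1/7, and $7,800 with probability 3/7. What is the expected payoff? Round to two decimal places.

EV = 3/7 × 7000 + 1/7 × 9300 + 3/7 × 7800 = 3000 + 1328.5714 + 3342.8571 = 7671.4286

$7,671.43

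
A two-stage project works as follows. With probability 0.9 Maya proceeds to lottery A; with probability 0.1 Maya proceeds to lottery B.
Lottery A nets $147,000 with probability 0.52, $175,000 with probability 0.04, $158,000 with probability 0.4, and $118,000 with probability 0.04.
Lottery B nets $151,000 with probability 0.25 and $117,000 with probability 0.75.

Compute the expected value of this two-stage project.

EV(A) = 0.52 × 147000 + 0.04 × 175000 + 0.4 × 158000 + 0.04 × 118000 = 76440 + 7000 + 63200 + 4720 = 151360
EV(B) = 0.25 × 151000 + 0.75 × 117000 = 37750 + 87750 = 125500
Overall = 0.9 × 151360 + 0.1 × 125500 = 136224 + 12550 = 148774

$148,774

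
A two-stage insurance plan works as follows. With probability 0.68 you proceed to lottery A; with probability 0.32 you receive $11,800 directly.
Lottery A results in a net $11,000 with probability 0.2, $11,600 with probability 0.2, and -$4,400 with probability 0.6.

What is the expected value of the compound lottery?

EV(A) = 0.2 × 11000 + 0.2 × 11600 + 0.6 × (-4400) = 2200 + 2320 − 2640 = 1880
Branch B: 11800 (certain)
Overall = 0.68 × 1880 + 0.32 × 11800 = 1278.4 + 3776 = 5054.4

$5,054.40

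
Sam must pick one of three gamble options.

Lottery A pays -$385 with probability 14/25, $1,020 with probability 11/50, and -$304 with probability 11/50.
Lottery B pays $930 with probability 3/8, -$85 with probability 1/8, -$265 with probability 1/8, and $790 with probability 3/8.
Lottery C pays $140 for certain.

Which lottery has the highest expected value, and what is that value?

Lottery B ($601.25)

Lottery A = 14/25 × (-385) + 11/50 × 1020 + 11/50 × (-304) = -215.6 + 224.4 − 66.88 = -58.08
Lottery B = 3/8 × 930 + 1/8 × (-85) + 1/8 × (-265) + 3/8 × 790 = 348.75 − 10.625 − 33.125 + 296.25 = 601.25
Lottery C: 140 (certain)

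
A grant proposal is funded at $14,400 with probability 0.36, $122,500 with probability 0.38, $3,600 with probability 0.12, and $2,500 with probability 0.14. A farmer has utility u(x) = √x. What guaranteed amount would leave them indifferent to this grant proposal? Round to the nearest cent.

$36,252.16

E[u] = 0.36·√14400 + 0.38·√122500 + 0.12·√3600 + 0.14·√2500 = 0.36·120 + 0.38·350 + 0.12·60 + 0.14·50 = 190.4
CE = (190.4)² = 36252.16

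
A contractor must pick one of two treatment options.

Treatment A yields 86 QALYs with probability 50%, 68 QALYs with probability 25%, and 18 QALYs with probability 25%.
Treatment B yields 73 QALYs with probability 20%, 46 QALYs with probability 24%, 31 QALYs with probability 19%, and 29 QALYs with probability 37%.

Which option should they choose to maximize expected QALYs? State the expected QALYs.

Treatment A (64.5 QALYs)

Treatment A = 0.5 × 86 + 0.25 × 68 + 0.25 × 18 = 43 + 17 + 4.5 = 64.5
Treatment B = 0.2 × 73 + 0.24 × 46 + 0.19 × 31 + 0.37 × 29 = 14.6 + 11.04 + 5.89 + 10.73 = 42.26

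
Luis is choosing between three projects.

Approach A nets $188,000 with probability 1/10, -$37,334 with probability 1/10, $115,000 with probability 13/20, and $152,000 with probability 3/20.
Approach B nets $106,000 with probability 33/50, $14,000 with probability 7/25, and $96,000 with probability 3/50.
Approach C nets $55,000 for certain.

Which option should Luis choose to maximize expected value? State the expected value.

Approach A ($112,616.60)

Approach A = 1/10 × 188000 + 1/10 × (-37334) + 13/20 × 115000 + 3/20 × 152000 = 18800 − 3733.4 + 74750 + 22800 = 112616.6
Approach B = 33/50 × 106000 + 7/25 × 14000 + 3/50 × 96000 = 69960 + 3920 + 5760 = 79640
Approach C: 55000 (certain)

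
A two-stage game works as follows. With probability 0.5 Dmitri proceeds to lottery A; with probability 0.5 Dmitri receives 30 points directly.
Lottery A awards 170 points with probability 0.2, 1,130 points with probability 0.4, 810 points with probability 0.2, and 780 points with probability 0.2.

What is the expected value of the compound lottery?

EV(A) = 0.2 × 170 + 0.4 × 1130 + 0.2 × 810 + 0.2 × 780 = 34 + 452 + 162 + 156 = 804
Branch B: 30 (certain)
Overall = 0.5 × 804 + 0.5 × 30 = 402 + 15 = 417

417 points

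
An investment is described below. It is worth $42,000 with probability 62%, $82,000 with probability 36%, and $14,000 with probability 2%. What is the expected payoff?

$55,840

EV = 0.62 × 42000 + 0.36 × 82000 + 0.02 × 14000 = 26040 + 29520 + 280 = 55840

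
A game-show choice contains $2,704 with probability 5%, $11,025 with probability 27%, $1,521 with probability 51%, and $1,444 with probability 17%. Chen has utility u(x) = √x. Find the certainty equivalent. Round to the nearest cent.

E[u] = 0.05·√2704 + 0.27·√11025 + 0.51·√1521 + 0.17·√1444 = 0.05·52 + 0.27·105 + 0.51·39 + 0.17·38 = 57.3
CE = (57.3)² = 3283.29

$3,283.29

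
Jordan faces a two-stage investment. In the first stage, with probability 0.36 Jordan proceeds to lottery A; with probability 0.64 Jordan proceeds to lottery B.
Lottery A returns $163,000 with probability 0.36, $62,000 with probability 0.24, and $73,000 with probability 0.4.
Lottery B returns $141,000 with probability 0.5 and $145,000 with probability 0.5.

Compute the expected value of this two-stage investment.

$128,513.60

EV(A) = 0.36 × 163000 + 0.24 × 62000 + 0.4 × 73000 = 58680 + 14880 + 29200 = 102760
EV(B) = 0.5 × 141000 + 0.5 × 145000 = 70500 + 72500 = 143000
Overall = 0.36 × 102760 + 0.64 × 143000 = 36993.6 + 91520 = 128513.6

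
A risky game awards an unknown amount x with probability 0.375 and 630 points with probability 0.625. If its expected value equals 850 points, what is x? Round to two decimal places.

0.375·x + 0.625·630 = 850
0.375·x = 850 − 393.75 = 456.25
x = 456.25 / 0.375 = 1216.6667

x = 1216.67 points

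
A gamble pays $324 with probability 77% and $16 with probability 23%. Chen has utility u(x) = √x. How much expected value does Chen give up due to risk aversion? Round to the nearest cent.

E[u] = 0.77·√324 + 0.23·√16 = 0.77·18 + 0.23·4 = 14.78
CE = (14.78)² = 218.4484
Risk premium = EV − CE = 253.16 − 218.4484 = 34.7116

$34.71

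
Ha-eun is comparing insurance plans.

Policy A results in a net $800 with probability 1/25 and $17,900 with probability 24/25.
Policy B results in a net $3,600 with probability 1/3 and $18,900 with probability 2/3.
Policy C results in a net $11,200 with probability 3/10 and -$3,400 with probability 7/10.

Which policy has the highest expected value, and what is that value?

Policy A = 1/25 × 800 + 24/25 × 17900 = 32 + 17184 = 17216
Policy B = 1/3 × 3600 + 2/3 × 18900 = 1200 + 12600 = 13800
Policy C = 3/10 × 11200 + 7/10 × (-3400) = 3360 − 2380 = 980

Policy A ($17,216)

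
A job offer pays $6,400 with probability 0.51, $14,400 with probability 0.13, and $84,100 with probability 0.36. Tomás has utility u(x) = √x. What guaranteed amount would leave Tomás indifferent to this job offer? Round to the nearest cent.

E[u] = 0.51·√6400 + 0.13·√14400 + 0.36·√84100 = 0.51·80 + 0.13·120 + 0.36·290 = 160.8
CE = (160.8)² = 25856.64

$25,856.64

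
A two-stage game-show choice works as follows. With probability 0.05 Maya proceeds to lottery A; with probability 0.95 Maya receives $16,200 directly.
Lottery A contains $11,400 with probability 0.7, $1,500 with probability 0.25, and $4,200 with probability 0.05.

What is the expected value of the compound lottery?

$15,818.25

EV(A) = 0.7 × 11400 + 0.25 × 1500 + 0.05 × 4200 = 7980 + 375 + 210 = 8565
Branch B: 16200 (certain)
Overall = 0.05 × 8565 + 0.95 × 16200 = 428.25 + 15390 = 15818.25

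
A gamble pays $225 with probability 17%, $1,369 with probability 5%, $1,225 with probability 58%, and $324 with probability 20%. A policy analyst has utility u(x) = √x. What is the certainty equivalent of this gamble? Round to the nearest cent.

E[u] = 0.17·√225 + 0.05·√1369 + 0.58·√1225 + 0.2·√324 = 0.17·15 + 0.05·37 + 0.58·35 + 0.2·18 = 28.3
CE = (28.3)² = 800.89

$800.89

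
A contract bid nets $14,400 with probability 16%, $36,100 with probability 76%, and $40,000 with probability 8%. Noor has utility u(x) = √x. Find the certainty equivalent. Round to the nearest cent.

E[u] = 0.16·√14400 + 0.76·√36100 + 0.08·√40000 = 0.16·120 + 0.76·190 + 0.08·200 = 179.6
CE = (179.6)² = 32256.16

$32,256.16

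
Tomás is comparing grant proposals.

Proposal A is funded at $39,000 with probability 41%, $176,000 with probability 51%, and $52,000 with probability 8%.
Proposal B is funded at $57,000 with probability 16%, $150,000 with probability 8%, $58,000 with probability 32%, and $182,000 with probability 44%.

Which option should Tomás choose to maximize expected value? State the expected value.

Proposal B ($119,760)

Proposal A = 0.41 × 39000 + 0.51 × 176000 + 0.08 × 52000 = 15990 + 89760 + 4160 = 109910
Proposal B = 0.16 × 57000 + 0.08 × 150000 + 0.32 × 58000 + 0.44 × 182000 = 9120 + 12000 + 18560 + 80080 = 119760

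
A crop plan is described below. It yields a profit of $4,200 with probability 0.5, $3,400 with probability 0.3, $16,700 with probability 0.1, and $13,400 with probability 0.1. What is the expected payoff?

EV = 0.5 × 4200 + 0.3 × 3400 + 0.1 × 16700 + 0.1 × 13400 = 2100 + 1020 + 1670 + 1340 = 6130

$6,130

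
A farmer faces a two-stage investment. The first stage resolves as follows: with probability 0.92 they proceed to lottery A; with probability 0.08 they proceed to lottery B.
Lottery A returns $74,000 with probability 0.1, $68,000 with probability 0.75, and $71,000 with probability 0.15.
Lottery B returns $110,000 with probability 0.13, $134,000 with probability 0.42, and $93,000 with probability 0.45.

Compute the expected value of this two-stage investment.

$72,520.40

EV(A) = 0.1 × 74000 + 0.75 × 68000 + 0.15 × 71000 = 7400 + 51000 + 10650 = 69050
EV(B) = 0.13 × 110000 + 0.42 × 134000 + 0.45 × 93000 = 14300 + 56280 + 41850 = 112430
Overall = 0.92 × 69050 + 0.08 × 112430 = 63526 + 8994.4 = 72520.4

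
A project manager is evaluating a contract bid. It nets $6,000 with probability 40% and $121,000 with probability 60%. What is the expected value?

$75,000

EV = 0.4 × 6000 + 0.6 × 121000 = 2400 + 72600 = 75000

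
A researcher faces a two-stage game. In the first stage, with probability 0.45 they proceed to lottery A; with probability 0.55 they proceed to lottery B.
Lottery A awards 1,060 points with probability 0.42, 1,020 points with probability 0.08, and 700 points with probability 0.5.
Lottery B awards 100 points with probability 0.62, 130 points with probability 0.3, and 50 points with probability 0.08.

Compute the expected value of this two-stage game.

EV(A) = 0.42 × 1060 + 0.08 × 1020 + 0.5 × 700 = 445.2 + 81.6 + 350 = 876.8
EV(B) = 0.62 × 100 + 0.3 × 130 + 0.08 × 50 = 62 + 39 + 4 = 105
Overall = 0.45 × 876.8 + 0.55 × 105 = 394.56 + 57.75 = 452.31

452.31 points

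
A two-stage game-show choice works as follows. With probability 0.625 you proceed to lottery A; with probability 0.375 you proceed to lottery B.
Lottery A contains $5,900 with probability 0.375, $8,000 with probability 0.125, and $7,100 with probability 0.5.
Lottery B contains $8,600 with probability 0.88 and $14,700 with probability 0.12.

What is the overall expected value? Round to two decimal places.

$7,726.06

EV(A) = 0.375 × 5900 + 0.125 × 8000 + 0.5 × 7100 = 2212.5 + 1000 + 3550 = 6762.5
EV(B) = 0.88 × 8600 + 0.12 × 14700 = 7568 + 1764 = 9332
Overall = 0.625 × 6762.5 + 0.375 × 9332 = 4226.5625 + 3499.5 = 7726.0625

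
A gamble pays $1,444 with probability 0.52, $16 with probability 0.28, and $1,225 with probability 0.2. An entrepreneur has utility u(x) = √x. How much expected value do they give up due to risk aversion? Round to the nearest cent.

E[u] = 0.52·√1444 + 0.28·√16 + 0.2·√1225 = 0.52·38 + 0.28·4 + 0.2·35 = 27.88
CE = (27.88)² = 777.2944
Risk premium = EV − CE = 1000.36 − 777.2944 = 223.0656

$223.07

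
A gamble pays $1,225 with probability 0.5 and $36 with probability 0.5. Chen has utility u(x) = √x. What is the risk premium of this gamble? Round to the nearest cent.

E[u] = 0.5·√1225 + 0.5·√36 = 0.5·35 + 0.5·6 = 20.5
CE = (20.5)² = 420.25
Risk premium = EV − CE = 630.5 − 420.25 = 210.25

$210.25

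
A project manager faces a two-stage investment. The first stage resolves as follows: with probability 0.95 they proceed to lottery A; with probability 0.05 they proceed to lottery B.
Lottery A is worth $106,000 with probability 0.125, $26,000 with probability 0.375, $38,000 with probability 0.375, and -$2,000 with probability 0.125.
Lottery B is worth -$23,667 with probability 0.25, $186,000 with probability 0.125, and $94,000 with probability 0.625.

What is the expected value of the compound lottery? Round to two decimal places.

EV(A) = 0.125 × 106000 + 0.375 × 26000 + 0.375 × 38000 + 0.125 × (-2000) = 13250 + 9750 + 14250 − 250 = 37000
EV(B) = 0.25 × (-23667) + 0.125 × 186000 + 0.625 × 94000 = -5916.75 + 23250 + 58750 = 76083.25
Overall = 0.95 × 37000 + 0.05 × 76083.25 = 35150 + 3804.1625 = 38954.1625

$38,954.16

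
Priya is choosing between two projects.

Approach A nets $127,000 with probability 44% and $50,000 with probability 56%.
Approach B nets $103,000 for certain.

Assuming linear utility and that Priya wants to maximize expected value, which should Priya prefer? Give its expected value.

Approach B ($103,000)

Approach A = 0.44 × 127000 + 0.56 × 50000 = 55880 + 28000 = 83880
Approach B: 103000 (certain)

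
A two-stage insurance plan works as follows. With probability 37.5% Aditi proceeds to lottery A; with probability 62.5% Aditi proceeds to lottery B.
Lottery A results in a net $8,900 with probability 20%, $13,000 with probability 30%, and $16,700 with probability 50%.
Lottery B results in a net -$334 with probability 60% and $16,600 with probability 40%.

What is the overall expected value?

EV(A) = 0.2 × 8900 + 0.3 × 13000 + 0.5 × 16700 = 1780 + 3900 + 8350 = 14030
EV(B) = 0.6 × (-334) + 0.4 × 16600 = -200.4 + 6640 = 6439.6
Overall = 0.375 × 14030 + 0.625 × 6439.6 = 5261.25 + 4024.75 = 9286

$9,286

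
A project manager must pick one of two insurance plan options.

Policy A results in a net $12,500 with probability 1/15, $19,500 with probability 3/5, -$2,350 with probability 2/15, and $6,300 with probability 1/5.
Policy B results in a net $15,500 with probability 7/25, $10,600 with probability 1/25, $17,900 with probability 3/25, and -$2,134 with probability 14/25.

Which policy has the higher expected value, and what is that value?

Policy A = 1/15 × 12500 + 3/5 × 19500 + 2/15 × (-2350) + 1/5 × 6300 = 833.3333 + 11700 − 313.3333 + 1260 = 13480
Policy B = 7/25 × 15500 + 1/25 × 10600 + 3/25 × 17900 + 14/25 × (-2134) = 4340 + 424 + 2148 − 1195.04 = 5716.96

Policy A ($13,480)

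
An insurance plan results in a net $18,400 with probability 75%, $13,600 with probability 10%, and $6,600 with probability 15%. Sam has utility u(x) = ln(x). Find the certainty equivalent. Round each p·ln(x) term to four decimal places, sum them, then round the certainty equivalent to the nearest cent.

$15,307.53

E[u] = 0.75·ln(18400) + 0.1·ln(13600) + 0.15·ln(6600) = 7.3651 + 0.9518 + 1.3192 = 9.6361
CE = e^9.6361 ≈ 15307.53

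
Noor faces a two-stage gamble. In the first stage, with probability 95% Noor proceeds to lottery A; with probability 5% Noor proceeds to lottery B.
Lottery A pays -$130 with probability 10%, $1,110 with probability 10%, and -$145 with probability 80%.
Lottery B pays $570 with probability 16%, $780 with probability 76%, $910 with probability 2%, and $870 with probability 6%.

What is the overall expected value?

EV(A) = 0.1 × (-130) + 0.1 × 1110 + 0.8 × (-145) = -13 + 111 − 116 = -18
EV(B) = 0.16 × 570 + 0.76 × 780 + 0.02 × 910 + 0.06 × 870 = 91.2 + 592.8 + 18.2 + 52.2 = 754.4
Overall = 0.95 × (-18) + 0.05 × 754.4 = -17.1 + 37.72 = 20.62

$20.62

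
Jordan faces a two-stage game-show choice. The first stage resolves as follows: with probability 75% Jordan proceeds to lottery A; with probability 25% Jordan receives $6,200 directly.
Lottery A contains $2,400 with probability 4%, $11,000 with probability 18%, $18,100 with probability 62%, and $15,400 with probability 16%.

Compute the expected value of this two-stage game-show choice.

EV(A) = 0.04 × 2400 + 0.18 × 11000 + 0.62 × 18100 + 0.16 × 15400 = 96 + 1980 + 11222 + 2464 = 15762
Branch B: 6200 (certain)
Overall = 0.75 × 15762 + 0.25 × 6200 = 11821.5 + 1550 = 13371.5

$13,371.50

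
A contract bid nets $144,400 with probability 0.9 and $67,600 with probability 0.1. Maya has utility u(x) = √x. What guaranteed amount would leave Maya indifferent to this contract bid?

E[u] = 0.9·√144400 + 0.1·√67600 = 0.9·380 + 0.1·260 = 368
CE = (368)² = 135424

$135,424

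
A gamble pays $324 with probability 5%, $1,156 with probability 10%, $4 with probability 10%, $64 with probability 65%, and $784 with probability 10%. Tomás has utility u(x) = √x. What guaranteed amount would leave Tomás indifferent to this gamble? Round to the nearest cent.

E[u] = 0.05·√324 + 0.1·√1156 + 0.1·√4 + 0.65·√64 + 0.1·√784 = 0.05·18 + 0.1·34 + 0.1·2 + 0.65·8 + 0.1·28 = 12.5
CE = (12.5)² = 156.25

$156.25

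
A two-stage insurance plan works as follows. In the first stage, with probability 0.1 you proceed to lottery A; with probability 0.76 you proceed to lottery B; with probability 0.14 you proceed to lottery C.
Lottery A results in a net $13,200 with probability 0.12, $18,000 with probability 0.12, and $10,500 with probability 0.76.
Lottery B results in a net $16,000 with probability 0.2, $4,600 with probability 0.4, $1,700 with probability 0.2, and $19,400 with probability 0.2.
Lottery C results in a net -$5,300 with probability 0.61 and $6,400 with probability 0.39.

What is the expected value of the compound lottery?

EV(A) = 0.12 × 13200 + 0.12 × 18000 + 0.76 × 10500 = 1584 + 2160 + 7980 = 11724
EV(B) = 0.2 × 16000 + 0.4 × 4600 + 0.2 × 1700 + 0.2 × 19400 = 3200 + 1840 + 340 + 3880 = 9260
EV(C) = 0.61 × (-5300) + 0.39 × 6400 = -3233 + 2496 = -737
Overall = 0.1 × 11724 + 0.76 × 9260 + 0.14 × (-737) = 1172.4 + 7037.6 − 103.18 = 8106.82

$8,106.82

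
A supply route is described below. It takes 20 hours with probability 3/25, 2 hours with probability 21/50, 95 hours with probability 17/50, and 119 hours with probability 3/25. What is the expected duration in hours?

EV = 3/25 × 20 + 21/50 × 2 + 17/50 × 95 + 3/25 × 119 = 2.4 + 0.84 + 32.3 + 14.28 = 49.82

49.82 hours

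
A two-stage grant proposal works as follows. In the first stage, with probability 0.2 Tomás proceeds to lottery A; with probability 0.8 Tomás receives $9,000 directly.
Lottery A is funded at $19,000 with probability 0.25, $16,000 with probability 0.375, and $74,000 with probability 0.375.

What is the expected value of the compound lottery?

$14,900

EV(A) = 0.25 × 19000 + 0.375 × 16000 + 0.375 × 74000 = 4750 + 6000 + 27750 = 38500
Branch B: 9000 (certain)
Overall = 0.2 × 38500 + 0.8 × 9000 = 7700 + 7200 = 14900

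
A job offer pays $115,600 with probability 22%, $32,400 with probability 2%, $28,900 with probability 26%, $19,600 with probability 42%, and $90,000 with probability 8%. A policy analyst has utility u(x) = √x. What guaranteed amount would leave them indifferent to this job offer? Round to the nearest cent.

$42,189.16

E[u] = 0.22·√115600 + 0.02·√32400 + 0.26·√28900 + 0.42·√19600 + 0.08·√90000 = 0.22·340 + 0.02·180 + 0.26·170 + 0.42·140 + 0.08·300 = 205.4
CE = (205.4)² = 42189.16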